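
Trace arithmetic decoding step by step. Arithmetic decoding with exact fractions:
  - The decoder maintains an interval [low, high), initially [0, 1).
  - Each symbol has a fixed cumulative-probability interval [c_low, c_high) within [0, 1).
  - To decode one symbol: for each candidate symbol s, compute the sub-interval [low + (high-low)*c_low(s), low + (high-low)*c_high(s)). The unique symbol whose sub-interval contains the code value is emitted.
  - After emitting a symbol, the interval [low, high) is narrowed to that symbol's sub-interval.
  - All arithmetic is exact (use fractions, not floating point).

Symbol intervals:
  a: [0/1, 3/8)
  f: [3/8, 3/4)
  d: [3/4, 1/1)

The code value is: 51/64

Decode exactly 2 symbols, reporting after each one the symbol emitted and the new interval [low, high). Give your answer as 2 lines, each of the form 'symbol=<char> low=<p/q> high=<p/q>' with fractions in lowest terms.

Step 1: interval [0/1, 1/1), width = 1/1 - 0/1 = 1/1
  'a': [0/1 + 1/1*0/1, 0/1 + 1/1*3/8) = [0/1, 3/8)
  'f': [0/1 + 1/1*3/8, 0/1 + 1/1*3/4) = [3/8, 3/4)
  'd': [0/1 + 1/1*3/4, 0/1 + 1/1*1/1) = [3/4, 1/1) <- contains code 51/64
  emit 'd', narrow to [3/4, 1/1)
Step 2: interval [3/4, 1/1), width = 1/1 - 3/4 = 1/4
  'a': [3/4 + 1/4*0/1, 3/4 + 1/4*3/8) = [3/4, 27/32) <- contains code 51/64
  'f': [3/4 + 1/4*3/8, 3/4 + 1/4*3/4) = [27/32, 15/16)
  'd': [3/4 + 1/4*3/4, 3/4 + 1/4*1/1) = [15/16, 1/1)
  emit 'a', narrow to [3/4, 27/32)

Answer: symbol=d low=3/4 high=1/1
symbol=a low=3/4 high=27/32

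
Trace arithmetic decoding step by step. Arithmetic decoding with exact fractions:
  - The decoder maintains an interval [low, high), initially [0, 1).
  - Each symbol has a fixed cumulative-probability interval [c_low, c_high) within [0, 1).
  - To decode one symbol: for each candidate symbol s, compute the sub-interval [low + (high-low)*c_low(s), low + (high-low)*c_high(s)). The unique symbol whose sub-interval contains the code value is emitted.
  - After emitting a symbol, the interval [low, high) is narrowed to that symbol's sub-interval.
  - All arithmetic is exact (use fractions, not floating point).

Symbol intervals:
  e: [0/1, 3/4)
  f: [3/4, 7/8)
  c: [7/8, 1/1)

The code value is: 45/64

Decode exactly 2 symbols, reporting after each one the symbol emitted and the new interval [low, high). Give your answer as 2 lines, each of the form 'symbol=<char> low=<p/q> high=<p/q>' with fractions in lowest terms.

Answer: symbol=e low=0/1 high=3/4
symbol=c low=21/32 high=3/4

Derivation:
Step 1: interval [0/1, 1/1), width = 1/1 - 0/1 = 1/1
  'e': [0/1 + 1/1*0/1, 0/1 + 1/1*3/4) = [0/1, 3/4) <- contains code 45/64
  'f': [0/1 + 1/1*3/4, 0/1 + 1/1*7/8) = [3/4, 7/8)
  'c': [0/1 + 1/1*7/8, 0/1 + 1/1*1/1) = [7/8, 1/1)
  emit 'e', narrow to [0/1, 3/4)
Step 2: interval [0/1, 3/4), width = 3/4 - 0/1 = 3/4
  'e': [0/1 + 3/4*0/1, 0/1 + 3/4*3/4) = [0/1, 9/16)
  'f': [0/1 + 3/4*3/4, 0/1 + 3/4*7/8) = [9/16, 21/32)
  'c': [0/1 + 3/4*7/8, 0/1 + 3/4*1/1) = [21/32, 3/4) <- contains code 45/64
  emit 'c', narrow to [21/32, 3/4)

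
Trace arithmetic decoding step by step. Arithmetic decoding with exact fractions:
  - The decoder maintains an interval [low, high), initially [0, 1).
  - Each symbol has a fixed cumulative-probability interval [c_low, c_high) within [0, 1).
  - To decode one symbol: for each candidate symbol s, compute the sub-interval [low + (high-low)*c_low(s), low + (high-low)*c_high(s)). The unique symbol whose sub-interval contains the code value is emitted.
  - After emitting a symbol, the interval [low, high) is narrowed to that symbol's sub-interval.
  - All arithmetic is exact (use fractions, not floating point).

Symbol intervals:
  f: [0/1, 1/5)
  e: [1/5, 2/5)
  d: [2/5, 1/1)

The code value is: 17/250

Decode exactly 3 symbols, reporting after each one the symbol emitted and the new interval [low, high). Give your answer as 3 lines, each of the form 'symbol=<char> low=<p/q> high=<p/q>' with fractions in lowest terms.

Step 1: interval [0/1, 1/1), width = 1/1 - 0/1 = 1/1
  'f': [0/1 + 1/1*0/1, 0/1 + 1/1*1/5) = [0/1, 1/5) <- contains code 17/250
  'e': [0/1 + 1/1*1/5, 0/1 + 1/1*2/5) = [1/5, 2/5)
  'd': [0/1 + 1/1*2/5, 0/1 + 1/1*1/1) = [2/5, 1/1)
  emit 'f', narrow to [0/1, 1/5)
Step 2: interval [0/1, 1/5), width = 1/5 - 0/1 = 1/5
  'f': [0/1 + 1/5*0/1, 0/1 + 1/5*1/5) = [0/1, 1/25)
  'e': [0/1 + 1/5*1/5, 0/1 + 1/5*2/5) = [1/25, 2/25) <- contains code 17/250
  'd': [0/1 + 1/5*2/5, 0/1 + 1/5*1/1) = [2/25, 1/5)
  emit 'e', narrow to [1/25, 2/25)
Step 3: interval [1/25, 2/25), width = 2/25 - 1/25 = 1/25
  'f': [1/25 + 1/25*0/1, 1/25 + 1/25*1/5) = [1/25, 6/125)
  'e': [1/25 + 1/25*1/5, 1/25 + 1/25*2/5) = [6/125, 7/125)
  'd': [1/25 + 1/25*2/5, 1/25 + 1/25*1/1) = [7/125, 2/25) <- contains code 17/250
  emit 'd', narrow to [7/125, 2/25)

Answer: symbol=f low=0/1 high=1/5
symbol=e low=1/25 high=2/25
symbol=d low=7/125 high=2/25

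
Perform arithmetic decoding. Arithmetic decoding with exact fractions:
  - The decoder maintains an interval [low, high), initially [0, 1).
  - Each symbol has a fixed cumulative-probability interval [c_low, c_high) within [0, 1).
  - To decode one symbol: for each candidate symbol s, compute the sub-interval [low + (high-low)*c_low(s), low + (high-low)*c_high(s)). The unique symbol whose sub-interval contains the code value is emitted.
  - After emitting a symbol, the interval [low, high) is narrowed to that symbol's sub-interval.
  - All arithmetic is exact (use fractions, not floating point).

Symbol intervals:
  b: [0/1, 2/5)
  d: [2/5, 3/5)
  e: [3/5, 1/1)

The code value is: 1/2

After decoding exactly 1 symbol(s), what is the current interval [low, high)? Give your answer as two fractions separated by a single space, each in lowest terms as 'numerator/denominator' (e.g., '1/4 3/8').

Step 1: interval [0/1, 1/1), width = 1/1 - 0/1 = 1/1
  'b': [0/1 + 1/1*0/1, 0/1 + 1/1*2/5) = [0/1, 2/5)
  'd': [0/1 + 1/1*2/5, 0/1 + 1/1*3/5) = [2/5, 3/5) <- contains code 1/2
  'e': [0/1 + 1/1*3/5, 0/1 + 1/1*1/1) = [3/5, 1/1)
  emit 'd', narrow to [2/5, 3/5)

Answer: 2/5 3/5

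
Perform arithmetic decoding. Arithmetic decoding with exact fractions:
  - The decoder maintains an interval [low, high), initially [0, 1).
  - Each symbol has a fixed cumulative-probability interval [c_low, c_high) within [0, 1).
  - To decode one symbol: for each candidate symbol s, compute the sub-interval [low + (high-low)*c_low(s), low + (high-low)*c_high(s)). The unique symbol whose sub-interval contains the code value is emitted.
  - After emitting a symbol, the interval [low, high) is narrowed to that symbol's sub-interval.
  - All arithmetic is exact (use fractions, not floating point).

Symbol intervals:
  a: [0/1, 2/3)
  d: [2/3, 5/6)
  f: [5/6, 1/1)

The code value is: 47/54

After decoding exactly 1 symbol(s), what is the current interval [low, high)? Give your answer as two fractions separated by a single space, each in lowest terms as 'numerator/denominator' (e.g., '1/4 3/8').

Step 1: interval [0/1, 1/1), width = 1/1 - 0/1 = 1/1
  'a': [0/1 + 1/1*0/1, 0/1 + 1/1*2/3) = [0/1, 2/3)
  'd': [0/1 + 1/1*2/3, 0/1 + 1/1*5/6) = [2/3, 5/6)
  'f': [0/1 + 1/1*5/6, 0/1 + 1/1*1/1) = [5/6, 1/1) <- contains code 47/54
  emit 'f', narrow to [5/6, 1/1)

Answer: 5/6 1/1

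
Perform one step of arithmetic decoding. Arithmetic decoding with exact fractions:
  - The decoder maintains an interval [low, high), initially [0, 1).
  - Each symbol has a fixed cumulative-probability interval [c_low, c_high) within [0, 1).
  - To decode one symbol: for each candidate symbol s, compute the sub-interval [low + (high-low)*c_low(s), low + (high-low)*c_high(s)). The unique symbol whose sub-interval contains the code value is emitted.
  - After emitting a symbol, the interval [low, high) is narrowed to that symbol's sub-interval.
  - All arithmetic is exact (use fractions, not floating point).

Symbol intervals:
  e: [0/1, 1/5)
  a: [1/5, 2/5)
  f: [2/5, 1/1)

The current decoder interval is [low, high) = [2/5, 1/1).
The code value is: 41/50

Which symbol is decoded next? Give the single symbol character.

Interval width = high − low = 1/1 − 2/5 = 3/5
Scaled code = (code − low) / width = (41/50 − 2/5) / 3/5 = 7/10
  e: [0/1, 1/5) 
  a: [1/5, 2/5) 
  f: [2/5, 1/1) ← scaled code falls here ✓

Answer: f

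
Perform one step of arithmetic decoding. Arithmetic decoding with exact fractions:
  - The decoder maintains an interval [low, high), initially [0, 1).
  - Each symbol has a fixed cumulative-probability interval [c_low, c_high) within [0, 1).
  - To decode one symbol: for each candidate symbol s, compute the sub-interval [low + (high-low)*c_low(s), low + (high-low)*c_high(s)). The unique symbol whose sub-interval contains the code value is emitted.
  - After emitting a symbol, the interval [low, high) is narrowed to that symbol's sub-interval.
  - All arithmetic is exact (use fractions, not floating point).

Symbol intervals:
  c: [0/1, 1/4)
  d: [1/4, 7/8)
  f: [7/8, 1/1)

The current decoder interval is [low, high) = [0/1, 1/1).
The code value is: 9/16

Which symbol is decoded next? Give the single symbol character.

Interval width = high − low = 1/1 − 0/1 = 1/1
Scaled code = (code − low) / width = (9/16 − 0/1) / 1/1 = 9/16
  c: [0/1, 1/4) 
  d: [1/4, 7/8) ← scaled code falls here ✓
  f: [7/8, 1/1) 

Answer: d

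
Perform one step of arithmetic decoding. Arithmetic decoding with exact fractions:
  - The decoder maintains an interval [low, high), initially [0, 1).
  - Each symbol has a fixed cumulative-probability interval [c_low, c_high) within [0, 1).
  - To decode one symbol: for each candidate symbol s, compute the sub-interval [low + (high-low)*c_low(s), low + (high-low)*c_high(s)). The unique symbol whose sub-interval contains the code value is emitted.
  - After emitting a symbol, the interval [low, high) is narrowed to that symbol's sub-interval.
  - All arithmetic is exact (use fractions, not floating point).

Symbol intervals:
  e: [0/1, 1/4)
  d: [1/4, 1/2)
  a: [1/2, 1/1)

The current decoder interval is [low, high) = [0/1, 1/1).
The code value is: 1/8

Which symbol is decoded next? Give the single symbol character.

Interval width = high − low = 1/1 − 0/1 = 1/1
Scaled code = (code − low) / width = (1/8 − 0/1) / 1/1 = 1/8
  e: [0/1, 1/4) ← scaled code falls here ✓
  d: [1/4, 1/2) 
  a: [1/2, 1/1) 

Answer: e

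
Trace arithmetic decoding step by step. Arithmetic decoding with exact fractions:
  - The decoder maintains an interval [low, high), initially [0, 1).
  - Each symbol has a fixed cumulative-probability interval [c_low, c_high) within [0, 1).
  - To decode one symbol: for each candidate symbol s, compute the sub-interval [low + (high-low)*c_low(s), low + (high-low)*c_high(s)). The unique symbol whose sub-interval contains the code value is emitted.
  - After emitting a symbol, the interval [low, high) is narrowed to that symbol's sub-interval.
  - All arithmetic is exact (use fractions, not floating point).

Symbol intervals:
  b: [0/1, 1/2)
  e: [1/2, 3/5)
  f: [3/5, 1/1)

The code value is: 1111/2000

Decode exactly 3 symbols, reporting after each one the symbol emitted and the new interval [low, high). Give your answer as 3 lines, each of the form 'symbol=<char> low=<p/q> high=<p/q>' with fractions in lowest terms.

Answer: symbol=e low=1/2 high=3/5
symbol=e low=11/20 high=14/25
symbol=e low=111/200 high=139/250

Derivation:
Step 1: interval [0/1, 1/1), width = 1/1 - 0/1 = 1/1
  'b': [0/1 + 1/1*0/1, 0/1 + 1/1*1/2) = [0/1, 1/2)
  'e': [0/1 + 1/1*1/2, 0/1 + 1/1*3/5) = [1/2, 3/5) <- contains code 1111/2000
  'f': [0/1 + 1/1*3/5, 0/1 + 1/1*1/1) = [3/5, 1/1)
  emit 'e', narrow to [1/2, 3/5)
Step 2: interval [1/2, 3/5), width = 3/5 - 1/2 = 1/10
  'b': [1/2 + 1/10*0/1, 1/2 + 1/10*1/2) = [1/2, 11/20)
  'e': [1/2 + 1/10*1/2, 1/2 + 1/10*3/5) = [11/20, 14/25) <- contains code 1111/2000
  'f': [1/2 + 1/10*3/5, 1/2 + 1/10*1/1) = [14/25, 3/5)
  emit 'e', narrow to [11/20, 14/25)
Step 3: interval [11/20, 14/25), width = 14/25 - 11/20 = 1/100
  'b': [11/20 + 1/100*0/1, 11/20 + 1/100*1/2) = [11/20, 111/200)
  'e': [11/20 + 1/100*1/2, 11/20 + 1/100*3/5) = [111/200, 139/250) <- contains code 1111/2000
  'f': [11/20 + 1/100*3/5, 11/20 + 1/100*1/1) = [139/250, 14/25)
  emit 'e', narrow to [111/200, 139/250)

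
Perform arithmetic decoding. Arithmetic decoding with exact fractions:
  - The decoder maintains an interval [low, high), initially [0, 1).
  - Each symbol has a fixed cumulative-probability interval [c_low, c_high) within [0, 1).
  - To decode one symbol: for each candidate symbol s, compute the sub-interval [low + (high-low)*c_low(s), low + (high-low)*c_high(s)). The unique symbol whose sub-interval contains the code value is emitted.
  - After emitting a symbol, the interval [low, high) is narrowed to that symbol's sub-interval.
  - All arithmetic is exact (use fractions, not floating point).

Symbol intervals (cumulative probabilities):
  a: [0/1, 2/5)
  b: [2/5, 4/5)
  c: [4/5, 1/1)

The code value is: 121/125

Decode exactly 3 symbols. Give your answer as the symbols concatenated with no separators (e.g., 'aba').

Step 1: interval [0/1, 1/1), width = 1/1 - 0/1 = 1/1
  'a': [0/1 + 1/1*0/1, 0/1 + 1/1*2/5) = [0/1, 2/5)
  'b': [0/1 + 1/1*2/5, 0/1 + 1/1*4/5) = [2/5, 4/5)
  'c': [0/1 + 1/1*4/5, 0/1 + 1/1*1/1) = [4/5, 1/1) <- contains code 121/125
  emit 'c', narrow to [4/5, 1/1)
Step 2: interval [4/5, 1/1), width = 1/1 - 4/5 = 1/5
  'a': [4/5 + 1/5*0/1, 4/5 + 1/5*2/5) = [4/5, 22/25)
  'b': [4/5 + 1/5*2/5, 4/5 + 1/5*4/5) = [22/25, 24/25)
  'c': [4/5 + 1/5*4/5, 4/5 + 1/5*1/1) = [24/25, 1/1) <- contains code 121/125
  emit 'c', narrow to [24/25, 1/1)
Step 3: interval [24/25, 1/1), width = 1/1 - 24/25 = 1/25
  'a': [24/25 + 1/25*0/1, 24/25 + 1/25*2/5) = [24/25, 122/125) <- contains code 121/125
  'b': [24/25 + 1/25*2/5, 24/25 + 1/25*4/5) = [122/125, 124/125)
  'c': [24/25 + 1/25*4/5, 24/25 + 1/25*1/1) = [124/125, 1/1)
  emit 'a', narrow to [24/25, 122/125)

Answer: cca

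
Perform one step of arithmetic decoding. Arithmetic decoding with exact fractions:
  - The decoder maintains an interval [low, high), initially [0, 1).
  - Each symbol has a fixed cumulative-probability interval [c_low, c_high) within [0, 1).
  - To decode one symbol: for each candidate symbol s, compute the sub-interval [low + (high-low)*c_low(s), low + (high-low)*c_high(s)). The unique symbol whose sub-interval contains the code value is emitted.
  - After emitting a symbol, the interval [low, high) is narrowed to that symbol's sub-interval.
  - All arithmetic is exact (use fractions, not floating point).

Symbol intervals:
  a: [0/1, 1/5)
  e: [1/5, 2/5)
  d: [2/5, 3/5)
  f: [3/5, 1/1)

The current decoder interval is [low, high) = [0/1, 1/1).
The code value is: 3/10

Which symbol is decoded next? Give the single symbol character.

Interval width = high − low = 1/1 − 0/1 = 1/1
Scaled code = (code − low) / width = (3/10 − 0/1) / 1/1 = 3/10
  a: [0/1, 1/5) 
  e: [1/5, 2/5) ← scaled code falls here ✓
  d: [2/5, 3/5) 
  f: [3/5, 1/1) 

Answer: e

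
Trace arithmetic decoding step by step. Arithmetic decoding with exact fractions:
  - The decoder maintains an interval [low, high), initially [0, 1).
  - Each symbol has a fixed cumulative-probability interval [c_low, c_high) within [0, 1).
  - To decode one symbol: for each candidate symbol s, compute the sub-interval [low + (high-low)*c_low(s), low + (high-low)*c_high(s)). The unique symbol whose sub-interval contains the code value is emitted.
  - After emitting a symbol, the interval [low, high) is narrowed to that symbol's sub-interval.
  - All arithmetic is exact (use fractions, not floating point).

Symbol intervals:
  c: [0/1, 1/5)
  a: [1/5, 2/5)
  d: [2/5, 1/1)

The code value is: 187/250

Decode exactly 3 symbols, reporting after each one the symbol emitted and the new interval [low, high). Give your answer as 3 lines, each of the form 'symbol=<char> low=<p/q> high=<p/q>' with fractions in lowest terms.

Step 1: interval [0/1, 1/1), width = 1/1 - 0/1 = 1/1
  'c': [0/1 + 1/1*0/1, 0/1 + 1/1*1/5) = [0/1, 1/5)
  'a': [0/1 + 1/1*1/5, 0/1 + 1/1*2/5) = [1/5, 2/5)
  'd': [0/1 + 1/1*2/5, 0/1 + 1/1*1/1) = [2/5, 1/1) <- contains code 187/250
  emit 'd', narrow to [2/5, 1/1)
Step 2: interval [2/5, 1/1), width = 1/1 - 2/5 = 3/5
  'c': [2/5 + 3/5*0/1, 2/5 + 3/5*1/5) = [2/5, 13/25)
  'a': [2/5 + 3/5*1/5, 2/5 + 3/5*2/5) = [13/25, 16/25)
  'd': [2/5 + 3/5*2/5, 2/5 + 3/5*1/1) = [16/25, 1/1) <- contains code 187/250
  emit 'd', narrow to [16/25, 1/1)
Step 3: interval [16/25, 1/1), width = 1/1 - 16/25 = 9/25
  'c': [16/25 + 9/25*0/1, 16/25 + 9/25*1/5) = [16/25, 89/125)
  'a': [16/25 + 9/25*1/5, 16/25 + 9/25*2/5) = [89/125, 98/125) <- contains code 187/250
  'd': [16/25 + 9/25*2/5, 16/25 + 9/25*1/1) = [98/125, 1/1)
  emit 'a', narrow to [89/125, 98/125)

Answer: symbol=d low=2/5 high=1/1
symbol=d low=16/25 high=1/1
symbol=a low=89/125 high=98/125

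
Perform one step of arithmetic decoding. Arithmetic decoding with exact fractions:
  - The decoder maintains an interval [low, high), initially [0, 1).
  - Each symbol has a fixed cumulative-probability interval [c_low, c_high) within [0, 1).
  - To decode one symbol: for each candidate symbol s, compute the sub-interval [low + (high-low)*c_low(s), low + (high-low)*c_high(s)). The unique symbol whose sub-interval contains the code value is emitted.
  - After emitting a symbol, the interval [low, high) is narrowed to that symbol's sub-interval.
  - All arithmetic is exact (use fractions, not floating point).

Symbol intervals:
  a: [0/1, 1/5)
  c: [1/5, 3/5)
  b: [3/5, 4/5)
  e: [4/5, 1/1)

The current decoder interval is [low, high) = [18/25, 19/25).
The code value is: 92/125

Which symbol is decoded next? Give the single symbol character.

Answer: c

Derivation:
Interval width = high − low = 19/25 − 18/25 = 1/25
Scaled code = (code − low) / width = (92/125 − 18/25) / 1/25 = 2/5
  a: [0/1, 1/5) 
  c: [1/5, 3/5) ← scaled code falls here ✓
  b: [3/5, 4/5) 
  e: [4/5, 1/1) 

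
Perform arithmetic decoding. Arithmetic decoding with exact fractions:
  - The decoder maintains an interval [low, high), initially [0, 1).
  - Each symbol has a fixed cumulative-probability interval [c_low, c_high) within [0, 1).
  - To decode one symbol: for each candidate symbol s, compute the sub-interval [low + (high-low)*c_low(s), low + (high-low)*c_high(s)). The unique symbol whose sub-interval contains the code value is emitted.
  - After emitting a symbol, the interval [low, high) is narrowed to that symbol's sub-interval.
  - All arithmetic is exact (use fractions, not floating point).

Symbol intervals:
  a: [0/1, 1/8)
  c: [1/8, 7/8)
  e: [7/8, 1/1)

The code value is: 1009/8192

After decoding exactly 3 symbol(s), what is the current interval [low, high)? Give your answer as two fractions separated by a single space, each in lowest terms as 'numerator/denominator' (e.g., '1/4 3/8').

Step 1: interval [0/1, 1/1), width = 1/1 - 0/1 = 1/1
  'a': [0/1 + 1/1*0/1, 0/1 + 1/1*1/8) = [0/1, 1/8) <- contains code 1009/8192
  'c': [0/1 + 1/1*1/8, 0/1 + 1/1*7/8) = [1/8, 7/8)
  'e': [0/1 + 1/1*7/8, 0/1 + 1/1*1/1) = [7/8, 1/1)
  emit 'a', narrow to [0/1, 1/8)
Step 2: interval [0/1, 1/8), width = 1/8 - 0/1 = 1/8
  'a': [0/1 + 1/8*0/1, 0/1 + 1/8*1/8) = [0/1, 1/64)
  'c': [0/1 + 1/8*1/8, 0/1 + 1/8*7/8) = [1/64, 7/64)
  'e': [0/1 + 1/8*7/8, 0/1 + 1/8*1/1) = [7/64, 1/8) <- contains code 1009/8192
  emit 'e', narrow to [7/64, 1/8)
Step 3: interval [7/64, 1/8), width = 1/8 - 7/64 = 1/64
  'a': [7/64 + 1/64*0/1, 7/64 + 1/64*1/8) = [7/64, 57/512)
  'c': [7/64 + 1/64*1/8, 7/64 + 1/64*7/8) = [57/512, 63/512)
  'e': [7/64 + 1/64*7/8, 7/64 + 1/64*1/1) = [63/512, 1/8) <- contains code 1009/8192
  emit 'e', narrow to [63/512, 1/8)

Answer: 63/512 1/8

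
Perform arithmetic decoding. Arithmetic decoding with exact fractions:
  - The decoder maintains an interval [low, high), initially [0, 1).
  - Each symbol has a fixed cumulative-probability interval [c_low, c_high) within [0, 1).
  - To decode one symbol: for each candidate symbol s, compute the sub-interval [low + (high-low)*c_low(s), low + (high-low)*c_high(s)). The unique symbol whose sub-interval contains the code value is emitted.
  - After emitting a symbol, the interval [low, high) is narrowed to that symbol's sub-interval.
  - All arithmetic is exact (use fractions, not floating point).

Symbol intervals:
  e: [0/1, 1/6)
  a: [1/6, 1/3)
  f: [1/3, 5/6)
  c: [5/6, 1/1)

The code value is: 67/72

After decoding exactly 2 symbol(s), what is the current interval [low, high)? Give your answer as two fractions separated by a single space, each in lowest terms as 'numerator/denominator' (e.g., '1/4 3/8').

Answer: 8/9 35/36

Derivation:
Step 1: interval [0/1, 1/1), width = 1/1 - 0/1 = 1/1
  'e': [0/1 + 1/1*0/1, 0/1 + 1/1*1/6) = [0/1, 1/6)
  'a': [0/1 + 1/1*1/6, 0/1 + 1/1*1/3) = [1/6, 1/3)
  'f': [0/1 + 1/1*1/3, 0/1 + 1/1*5/6) = [1/3, 5/6)
  'c': [0/1 + 1/1*5/6, 0/1 + 1/1*1/1) = [5/6, 1/1) <- contains code 67/72
  emit 'c', narrow to [5/6, 1/1)
Step 2: interval [5/6, 1/1), width = 1/1 - 5/6 = 1/6
  'e': [5/6 + 1/6*0/1, 5/6 + 1/6*1/6) = [5/6, 31/36)
  'a': [5/6 + 1/6*1/6, 5/6 + 1/6*1/3) = [31/36, 8/9)
  'f': [5/6 + 1/6*1/3, 5/6 + 1/6*5/6) = [8/9, 35/36) <- contains code 67/72
  'c': [5/6 + 1/6*5/6, 5/6 + 1/6*1/1) = [35/36, 1/1)
  emit 'f', narrow to [8/9, 35/36)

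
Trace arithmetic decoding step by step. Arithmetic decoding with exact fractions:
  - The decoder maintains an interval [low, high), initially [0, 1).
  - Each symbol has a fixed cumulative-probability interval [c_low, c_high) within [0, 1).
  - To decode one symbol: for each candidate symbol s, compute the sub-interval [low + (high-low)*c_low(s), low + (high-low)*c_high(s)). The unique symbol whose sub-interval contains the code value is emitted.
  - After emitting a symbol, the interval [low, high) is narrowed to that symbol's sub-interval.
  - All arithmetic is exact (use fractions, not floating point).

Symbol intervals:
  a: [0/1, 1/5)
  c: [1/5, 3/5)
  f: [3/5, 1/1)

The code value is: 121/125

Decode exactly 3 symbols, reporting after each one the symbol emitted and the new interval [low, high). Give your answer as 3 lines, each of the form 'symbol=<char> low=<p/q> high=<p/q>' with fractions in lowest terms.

Answer: symbol=f low=3/5 high=1/1
symbol=f low=21/25 high=1/1
symbol=f low=117/125 high=1/1

Derivation:
Step 1: interval [0/1, 1/1), width = 1/1 - 0/1 = 1/1
  'a': [0/1 + 1/1*0/1, 0/1 + 1/1*1/5) = [0/1, 1/5)
  'c': [0/1 + 1/1*1/5, 0/1 + 1/1*3/5) = [1/5, 3/5)
  'f': [0/1 + 1/1*3/5, 0/1 + 1/1*1/1) = [3/5, 1/1) <- contains code 121/125
  emit 'f', narrow to [3/5, 1/1)
Step 2: interval [3/5, 1/1), width = 1/1 - 3/5 = 2/5
  'a': [3/5 + 2/5*0/1, 3/5 + 2/5*1/5) = [3/5, 17/25)
  'c': [3/5 + 2/5*1/5, 3/5 + 2/5*3/5) = [17/25, 21/25)
  'f': [3/5 + 2/5*3/5, 3/5 + 2/5*1/1) = [21/25, 1/1) <- contains code 121/125
  emit 'f', narrow to [21/25, 1/1)
Step 3: interval [21/25, 1/1), width = 1/1 - 21/25 = 4/25
  'a': [21/25 + 4/25*0/1, 21/25 + 4/25*1/5) = [21/25, 109/125)
  'c': [21/25 + 4/25*1/5, 21/25 + 4/25*3/5) = [109/125, 117/125)
  'f': [21/25 + 4/25*3/5, 21/25 + 4/25*1/1) = [117/125, 1/1) <- contains code 121/125
  emit 'f', narrow to [117/125, 1/1)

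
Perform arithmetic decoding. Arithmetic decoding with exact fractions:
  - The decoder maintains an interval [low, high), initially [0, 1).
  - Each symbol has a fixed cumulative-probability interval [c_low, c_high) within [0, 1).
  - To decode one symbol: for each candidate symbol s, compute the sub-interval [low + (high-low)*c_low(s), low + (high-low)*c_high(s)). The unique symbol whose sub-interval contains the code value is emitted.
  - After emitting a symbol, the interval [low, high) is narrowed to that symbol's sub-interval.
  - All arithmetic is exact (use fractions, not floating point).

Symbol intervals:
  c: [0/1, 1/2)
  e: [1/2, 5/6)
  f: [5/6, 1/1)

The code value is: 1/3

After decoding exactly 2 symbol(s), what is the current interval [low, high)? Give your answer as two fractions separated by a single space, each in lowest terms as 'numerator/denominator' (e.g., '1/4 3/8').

Answer: 1/4 5/12

Derivation:
Step 1: interval [0/1, 1/1), width = 1/1 - 0/1 = 1/1
  'c': [0/1 + 1/1*0/1, 0/1 + 1/1*1/2) = [0/1, 1/2) <- contains code 1/3
  'e': [0/1 + 1/1*1/2, 0/1 + 1/1*5/6) = [1/2, 5/6)
  'f': [0/1 + 1/1*5/6, 0/1 + 1/1*1/1) = [5/6, 1/1)
  emit 'c', narrow to [0/1, 1/2)
Step 2: interval [0/1, 1/2), width = 1/2 - 0/1 = 1/2
  'c': [0/1 + 1/2*0/1, 0/1 + 1/2*1/2) = [0/1, 1/4)
  'e': [0/1 + 1/2*1/2, 0/1 + 1/2*5/6) = [1/4, 5/12) <- contains code 1/3
  'f': [0/1 + 1/2*5/6, 0/1 + 1/2*1/1) = [5/12, 1/2)
  emit 'e', narrow to [1/4, 5/12)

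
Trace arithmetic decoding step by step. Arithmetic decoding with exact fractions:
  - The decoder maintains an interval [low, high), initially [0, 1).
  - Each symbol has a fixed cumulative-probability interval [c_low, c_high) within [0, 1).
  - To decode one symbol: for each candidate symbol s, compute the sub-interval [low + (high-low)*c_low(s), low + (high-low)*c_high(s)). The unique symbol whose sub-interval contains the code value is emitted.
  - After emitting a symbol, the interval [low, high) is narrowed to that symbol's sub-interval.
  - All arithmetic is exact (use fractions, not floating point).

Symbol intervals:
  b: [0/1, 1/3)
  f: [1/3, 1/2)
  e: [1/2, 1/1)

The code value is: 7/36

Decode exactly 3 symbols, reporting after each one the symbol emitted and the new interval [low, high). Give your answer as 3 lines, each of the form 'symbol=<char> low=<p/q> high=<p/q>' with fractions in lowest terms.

Answer: symbol=b low=0/1 high=1/3
symbol=e low=1/6 high=1/3
symbol=b low=1/6 high=2/9

Derivation:
Step 1: interval [0/1, 1/1), width = 1/1 - 0/1 = 1/1
  'b': [0/1 + 1/1*0/1, 0/1 + 1/1*1/3) = [0/1, 1/3) <- contains code 7/36
  'f': [0/1 + 1/1*1/3, 0/1 + 1/1*1/2) = [1/3, 1/2)
  'e': [0/1 + 1/1*1/2, 0/1 + 1/1*1/1) = [1/2, 1/1)
  emit 'b', narrow to [0/1, 1/3)
Step 2: interval [0/1, 1/3), width = 1/3 - 0/1 = 1/3
  'b': [0/1 + 1/3*0/1, 0/1 + 1/3*1/3) = [0/1, 1/9)
  'f': [0/1 + 1/3*1/3, 0/1 + 1/3*1/2) = [1/9, 1/6)
  'e': [0/1 + 1/3*1/2, 0/1 + 1/3*1/1) = [1/6, 1/3) <- contains code 7/36
  emit 'e', narrow to [1/6, 1/3)
Step 3: interval [1/6, 1/3), width = 1/3 - 1/6 = 1/6
  'b': [1/6 + 1/6*0/1, 1/6 + 1/6*1/3) = [1/6, 2/9) <- contains code 7/36
  'f': [1/6 + 1/6*1/3, 1/6 + 1/6*1/2) = [2/9, 1/4)
  'e': [1/6 + 1/6*1/2, 1/6 + 1/6*1/1) = [1/4, 1/3)
  emit 'b', narrow to [1/6, 2/9)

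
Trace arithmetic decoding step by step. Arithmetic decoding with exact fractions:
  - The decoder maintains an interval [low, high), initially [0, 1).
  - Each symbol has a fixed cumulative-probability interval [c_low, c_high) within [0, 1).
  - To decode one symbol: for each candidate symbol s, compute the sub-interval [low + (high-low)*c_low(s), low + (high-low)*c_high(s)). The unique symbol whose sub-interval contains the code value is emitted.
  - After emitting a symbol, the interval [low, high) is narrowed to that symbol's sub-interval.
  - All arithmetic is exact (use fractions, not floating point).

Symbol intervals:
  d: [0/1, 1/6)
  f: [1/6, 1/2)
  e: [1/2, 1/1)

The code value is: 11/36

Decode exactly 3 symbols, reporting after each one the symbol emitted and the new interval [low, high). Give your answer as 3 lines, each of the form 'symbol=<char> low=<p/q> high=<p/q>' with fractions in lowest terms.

Step 1: interval [0/1, 1/1), width = 1/1 - 0/1 = 1/1
  'd': [0/1 + 1/1*0/1, 0/1 + 1/1*1/6) = [0/1, 1/6)
  'f': [0/1 + 1/1*1/6, 0/1 + 1/1*1/2) = [1/6, 1/2) <- contains code 11/36
  'e': [0/1 + 1/1*1/2, 0/1 + 1/1*1/1) = [1/2, 1/1)
  emit 'f', narrow to [1/6, 1/2)
Step 2: interval [1/6, 1/2), width = 1/2 - 1/6 = 1/3
  'd': [1/6 + 1/3*0/1, 1/6 + 1/3*1/6) = [1/6, 2/9)
  'f': [1/6 + 1/3*1/6, 1/6 + 1/3*1/2) = [2/9, 1/3) <- contains code 11/36
  'e': [1/6 + 1/3*1/2, 1/6 + 1/3*1/1) = [1/3, 1/2)
  emit 'f', narrow to [2/9, 1/3)
Step 3: interval [2/9, 1/3), width = 1/3 - 2/9 = 1/9
  'd': [2/9 + 1/9*0/1, 2/9 + 1/9*1/6) = [2/9, 13/54)
  'f': [2/9 + 1/9*1/6, 2/9 + 1/9*1/2) = [13/54, 5/18)
  'e': [2/9 + 1/9*1/2, 2/9 + 1/9*1/1) = [5/18, 1/3) <- contains code 11/36
  emit 'e', narrow to [5/18, 1/3)

Answer: symbol=f low=1/6 high=1/2
symbol=f low=2/9 high=1/3
symbol=e low=5/18 high=1/3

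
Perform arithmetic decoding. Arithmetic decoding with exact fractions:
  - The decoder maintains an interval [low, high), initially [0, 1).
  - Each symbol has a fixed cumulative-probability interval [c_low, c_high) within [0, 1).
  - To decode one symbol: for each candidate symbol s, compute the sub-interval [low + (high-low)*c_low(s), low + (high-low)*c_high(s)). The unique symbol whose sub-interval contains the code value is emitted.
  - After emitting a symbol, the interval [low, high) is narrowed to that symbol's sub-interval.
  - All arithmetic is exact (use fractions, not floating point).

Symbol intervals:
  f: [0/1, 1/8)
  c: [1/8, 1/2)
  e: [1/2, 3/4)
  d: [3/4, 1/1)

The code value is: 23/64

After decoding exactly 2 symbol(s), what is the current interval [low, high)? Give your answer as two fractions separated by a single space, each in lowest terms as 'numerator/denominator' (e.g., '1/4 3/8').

Answer: 5/16 13/32

Derivation:
Step 1: interval [0/1, 1/1), width = 1/1 - 0/1 = 1/1
  'f': [0/1 + 1/1*0/1, 0/1 + 1/1*1/8) = [0/1, 1/8)
  'c': [0/1 + 1/1*1/8, 0/1 + 1/1*1/2) = [1/8, 1/2) <- contains code 23/64
  'e': [0/1 + 1/1*1/2, 0/1 + 1/1*3/4) = [1/2, 3/4)
  'd': [0/1 + 1/1*3/4, 0/1 + 1/1*1/1) = [3/4, 1/1)
  emit 'c', narrow to [1/8, 1/2)
Step 2: interval [1/8, 1/2), width = 1/2 - 1/8 = 3/8
  'f': [1/8 + 3/8*0/1, 1/8 + 3/8*1/8) = [1/8, 11/64)
  'c': [1/8 + 3/8*1/8, 1/8 + 3/8*1/2) = [11/64, 5/16)
  'e': [1/8 + 3/8*1/2, 1/8 + 3/8*3/4) = [5/16, 13/32) <- contains code 23/64
  'd': [1/8 + 3/8*3/4, 1/8 + 3/8*1/1) = [13/32, 1/2)
  emit 'e', narrow to [5/16, 13/32)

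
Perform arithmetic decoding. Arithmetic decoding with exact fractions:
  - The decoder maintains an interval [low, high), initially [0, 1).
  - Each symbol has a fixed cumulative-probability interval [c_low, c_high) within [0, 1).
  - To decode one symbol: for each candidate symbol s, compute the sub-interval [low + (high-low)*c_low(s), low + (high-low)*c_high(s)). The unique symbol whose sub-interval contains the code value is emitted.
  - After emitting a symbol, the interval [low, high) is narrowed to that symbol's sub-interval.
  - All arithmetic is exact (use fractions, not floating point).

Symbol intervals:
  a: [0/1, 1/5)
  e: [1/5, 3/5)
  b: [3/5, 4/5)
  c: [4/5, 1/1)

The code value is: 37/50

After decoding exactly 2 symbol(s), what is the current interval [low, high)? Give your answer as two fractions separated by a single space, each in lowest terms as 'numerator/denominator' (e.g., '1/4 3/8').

Answer: 18/25 19/25

Derivation:
Step 1: interval [0/1, 1/1), width = 1/1 - 0/1 = 1/1
  'a': [0/1 + 1/1*0/1, 0/1 + 1/1*1/5) = [0/1, 1/5)
  'e': [0/1 + 1/1*1/5, 0/1 + 1/1*3/5) = [1/5, 3/5)
  'b': [0/1 + 1/1*3/5, 0/1 + 1/1*4/5) = [3/5, 4/5) <- contains code 37/50
  'c': [0/1 + 1/1*4/5, 0/1 + 1/1*1/1) = [4/5, 1/1)
  emit 'b', narrow to [3/5, 4/5)
Step 2: interval [3/5, 4/5), width = 4/5 - 3/5 = 1/5
  'a': [3/5 + 1/5*0/1, 3/5 + 1/5*1/5) = [3/5, 16/25)
  'e': [3/5 + 1/5*1/5, 3/5 + 1/5*3/5) = [16/25, 18/25)
  'b': [3/5 + 1/5*3/5, 3/5 + 1/5*4/5) = [18/25, 19/25) <- contains code 37/50
  'c': [3/5 + 1/5*4/5, 3/5 + 1/5*1/1) = [19/25, 4/5)
  emit 'b', narrow to [18/25, 19/25)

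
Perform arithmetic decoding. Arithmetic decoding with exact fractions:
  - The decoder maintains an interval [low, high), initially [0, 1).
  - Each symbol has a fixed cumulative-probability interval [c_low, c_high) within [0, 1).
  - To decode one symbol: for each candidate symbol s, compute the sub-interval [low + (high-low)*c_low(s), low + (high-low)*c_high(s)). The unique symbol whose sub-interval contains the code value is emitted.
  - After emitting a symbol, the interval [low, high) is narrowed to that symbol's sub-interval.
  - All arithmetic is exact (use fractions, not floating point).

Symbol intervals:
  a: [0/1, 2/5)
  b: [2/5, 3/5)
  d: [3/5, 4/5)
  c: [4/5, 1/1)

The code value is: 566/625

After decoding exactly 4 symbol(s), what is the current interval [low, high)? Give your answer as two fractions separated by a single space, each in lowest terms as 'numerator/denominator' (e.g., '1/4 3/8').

Answer: 113/125 567/625

Derivation:
Step 1: interval [0/1, 1/1), width = 1/1 - 0/1 = 1/1
  'a': [0/1 + 1/1*0/1, 0/1 + 1/1*2/5) = [0/1, 2/5)
  'b': [0/1 + 1/1*2/5, 0/1 + 1/1*3/5) = [2/5, 3/5)
  'd': [0/1 + 1/1*3/5, 0/1 + 1/1*4/5) = [3/5, 4/5)
  'c': [0/1 + 1/1*4/5, 0/1 + 1/1*1/1) = [4/5, 1/1) <- contains code 566/625
  emit 'c', narrow to [4/5, 1/1)
Step 2: interval [4/5, 1/1), width = 1/1 - 4/5 = 1/5
  'a': [4/5 + 1/5*0/1, 4/5 + 1/5*2/5) = [4/5, 22/25)
  'b': [4/5 + 1/5*2/5, 4/5 + 1/5*3/5) = [22/25, 23/25) <- contains code 566/625
  'd': [4/5 + 1/5*3/5, 4/5 + 1/5*4/5) = [23/25, 24/25)
  'c': [4/5 + 1/5*4/5, 4/5 + 1/5*1/1) = [24/25, 1/1)
  emit 'b', narrow to [22/25, 23/25)
Step 3: interval [22/25, 23/25), width = 23/25 - 22/25 = 1/25
  'a': [22/25 + 1/25*0/1, 22/25 + 1/25*2/5) = [22/25, 112/125)
  'b': [22/25 + 1/25*2/5, 22/25 + 1/25*3/5) = [112/125, 113/125)
  'd': [22/25 + 1/25*3/5, 22/25 + 1/25*4/5) = [113/125, 114/125) <- contains code 566/625
  'c': [22/25 + 1/25*4/5, 22/25 + 1/25*1/1) = [114/125, 23/25)
  emit 'd', narrow to [113/125, 114/125)
Step 4: interval [113/125, 114/125), width = 114/125 - 113/125 = 1/125
  'a': [113/125 + 1/125*0/1, 113/125 + 1/125*2/5) = [113/125, 567/625) <- contains code 566/625
  'b': [113/125 + 1/125*2/5, 113/125 + 1/125*3/5) = [567/625, 568/625)
  'd': [113/125 + 1/125*3/5, 113/125 + 1/125*4/5) = [568/625, 569/625)
  'c': [113/125 + 1/125*4/5, 113/125 + 1/125*1/1) = [569/625, 114/125)
  emit 'a', narrow to [113/125, 567/625)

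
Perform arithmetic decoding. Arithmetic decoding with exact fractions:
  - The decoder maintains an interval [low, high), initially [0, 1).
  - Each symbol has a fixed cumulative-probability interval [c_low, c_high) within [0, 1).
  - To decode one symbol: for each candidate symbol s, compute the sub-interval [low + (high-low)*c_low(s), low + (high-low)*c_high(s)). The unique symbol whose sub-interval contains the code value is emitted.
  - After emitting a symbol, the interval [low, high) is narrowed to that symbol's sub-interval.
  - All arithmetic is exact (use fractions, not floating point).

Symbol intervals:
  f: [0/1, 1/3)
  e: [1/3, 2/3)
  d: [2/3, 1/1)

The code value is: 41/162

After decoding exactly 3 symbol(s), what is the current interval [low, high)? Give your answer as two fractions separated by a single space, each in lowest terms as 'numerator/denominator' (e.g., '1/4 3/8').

Step 1: interval [0/1, 1/1), width = 1/1 - 0/1 = 1/1
  'f': [0/1 + 1/1*0/1, 0/1 + 1/1*1/3) = [0/1, 1/3) <- contains code 41/162
  'e': [0/1 + 1/1*1/3, 0/1 + 1/1*2/3) = [1/3, 2/3)
  'd': [0/1 + 1/1*2/3, 0/1 + 1/1*1/1) = [2/3, 1/1)
  emit 'f', narrow to [0/1, 1/3)
Step 2: interval [0/1, 1/3), width = 1/3 - 0/1 = 1/3
  'f': [0/1 + 1/3*0/1, 0/1 + 1/3*1/3) = [0/1, 1/9)
  'e': [0/1 + 1/3*1/3, 0/1 + 1/3*2/3) = [1/9, 2/9)
  'd': [0/1 + 1/3*2/3, 0/1 + 1/3*1/1) = [2/9, 1/3) <- contains code 41/162
  emit 'd', narrow to [2/9, 1/3)
Step 3: interval [2/9, 1/3), width = 1/3 - 2/9 = 1/9
  'f': [2/9 + 1/9*0/1, 2/9 + 1/9*1/3) = [2/9, 7/27) <- contains code 41/162
  'e': [2/9 + 1/9*1/3, 2/9 + 1/9*2/3) = [7/27, 8/27)
  'd': [2/9 + 1/9*2/3, 2/9 + 1/9*1/1) = [8/27, 1/3)
  emit 'f', narrow to [2/9, 7/27)

Answer: 2/9 7/27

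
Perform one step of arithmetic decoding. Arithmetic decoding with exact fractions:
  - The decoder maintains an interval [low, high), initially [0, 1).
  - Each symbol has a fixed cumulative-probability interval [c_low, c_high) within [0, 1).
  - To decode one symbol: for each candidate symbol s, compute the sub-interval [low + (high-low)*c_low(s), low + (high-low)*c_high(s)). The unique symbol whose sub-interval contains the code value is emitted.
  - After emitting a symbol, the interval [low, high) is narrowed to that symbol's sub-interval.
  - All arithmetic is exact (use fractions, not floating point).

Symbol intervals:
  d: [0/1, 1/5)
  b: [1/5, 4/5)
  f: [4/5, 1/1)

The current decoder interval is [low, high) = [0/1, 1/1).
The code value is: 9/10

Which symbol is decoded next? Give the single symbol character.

Interval width = high − low = 1/1 − 0/1 = 1/1
Scaled code = (code − low) / width = (9/10 − 0/1) / 1/1 = 9/10
  d: [0/1, 1/5) 
  b: [1/5, 4/5) 
  f: [4/5, 1/1) ← scaled code falls here ✓

Answer: f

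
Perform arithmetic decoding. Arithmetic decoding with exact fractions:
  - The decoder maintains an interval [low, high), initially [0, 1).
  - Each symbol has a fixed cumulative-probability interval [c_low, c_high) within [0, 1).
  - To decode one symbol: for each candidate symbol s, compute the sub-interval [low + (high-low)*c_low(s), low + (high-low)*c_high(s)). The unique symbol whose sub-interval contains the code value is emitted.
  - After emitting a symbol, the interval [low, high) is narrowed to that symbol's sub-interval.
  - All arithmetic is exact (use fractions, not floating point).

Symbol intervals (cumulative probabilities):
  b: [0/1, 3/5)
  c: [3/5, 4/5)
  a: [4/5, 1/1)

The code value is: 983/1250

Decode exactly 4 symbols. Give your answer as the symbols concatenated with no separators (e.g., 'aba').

Step 1: interval [0/1, 1/1), width = 1/1 - 0/1 = 1/1
  'b': [0/1 + 1/1*0/1, 0/1 + 1/1*3/5) = [0/1, 3/5)
  'c': [0/1 + 1/1*3/5, 0/1 + 1/1*4/5) = [3/5, 4/5) <- contains code 983/1250
  'a': [0/1 + 1/1*4/5, 0/1 + 1/1*1/1) = [4/5, 1/1)
  emit 'c', narrow to [3/5, 4/5)
Step 2: interval [3/5, 4/5), width = 4/5 - 3/5 = 1/5
  'b': [3/5 + 1/5*0/1, 3/5 + 1/5*3/5) = [3/5, 18/25)
  'c': [3/5 + 1/5*3/5, 3/5 + 1/5*4/5) = [18/25, 19/25)
  'a': [3/5 + 1/5*4/5, 3/5 + 1/5*1/1) = [19/25, 4/5) <- contains code 983/1250
  emit 'a', narrow to [19/25, 4/5)
Step 3: interval [19/25, 4/5), width = 4/5 - 19/25 = 1/25
  'b': [19/25 + 1/25*0/1, 19/25 + 1/25*3/5) = [19/25, 98/125)
  'c': [19/25 + 1/25*3/5, 19/25 + 1/25*4/5) = [98/125, 99/125) <- contains code 983/1250
  'a': [19/25 + 1/25*4/5, 19/25 + 1/25*1/1) = [99/125, 4/5)
  emit 'c', narrow to [98/125, 99/125)
Step 4: interval [98/125, 99/125), width = 99/125 - 98/125 = 1/125
  'b': [98/125 + 1/125*0/1, 98/125 + 1/125*3/5) = [98/125, 493/625) <- contains code 983/1250
  'c': [98/125 + 1/125*3/5, 98/125 + 1/125*4/5) = [493/625, 494/625)
  'a': [98/125 + 1/125*4/5, 98/125 + 1/125*1/1) = [494/625, 99/125)
  emit 'b', narrow to [98/125, 493/625)

Answer: cacb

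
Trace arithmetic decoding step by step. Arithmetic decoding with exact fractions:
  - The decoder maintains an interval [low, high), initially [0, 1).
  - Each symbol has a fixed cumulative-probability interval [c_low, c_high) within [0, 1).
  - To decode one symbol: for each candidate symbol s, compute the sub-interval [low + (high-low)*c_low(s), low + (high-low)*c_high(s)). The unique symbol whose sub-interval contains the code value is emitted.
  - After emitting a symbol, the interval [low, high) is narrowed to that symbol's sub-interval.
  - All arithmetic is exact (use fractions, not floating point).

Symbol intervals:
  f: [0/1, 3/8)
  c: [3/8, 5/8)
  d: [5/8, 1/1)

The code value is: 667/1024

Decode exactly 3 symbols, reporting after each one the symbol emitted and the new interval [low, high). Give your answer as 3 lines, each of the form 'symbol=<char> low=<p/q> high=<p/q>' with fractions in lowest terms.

Answer: symbol=d low=5/8 high=1/1
symbol=f low=5/8 high=49/64
symbol=f low=5/8 high=347/512

Derivation:
Step 1: interval [0/1, 1/1), width = 1/1 - 0/1 = 1/1
  'f': [0/1 + 1/1*0/1, 0/1 + 1/1*3/8) = [0/1, 3/8)
  'c': [0/1 + 1/1*3/8, 0/1 + 1/1*5/8) = [3/8, 5/8)
  'd': [0/1 + 1/1*5/8, 0/1 + 1/1*1/1) = [5/8, 1/1) <- contains code 667/1024
  emit 'd', narrow to [5/8, 1/1)
Step 2: interval [5/8, 1/1), width = 1/1 - 5/8 = 3/8
  'f': [5/8 + 3/8*0/1, 5/8 + 3/8*3/8) = [5/8, 49/64) <- contains code 667/1024
  'c': [5/8 + 3/8*3/8, 5/8 + 3/8*5/8) = [49/64, 55/64)
  'd': [5/8 + 3/8*5/8, 5/8 + 3/8*1/1) = [55/64, 1/1)
  emit 'f', narrow to [5/8, 49/64)
Step 3: interval [5/8, 49/64), width = 49/64 - 5/8 = 9/64
  'f': [5/8 + 9/64*0/1, 5/8 + 9/64*3/8) = [5/8, 347/512) <- contains code 667/1024
  'c': [5/8 + 9/64*3/8, 5/8 + 9/64*5/8) = [347/512, 365/512)
  'd': [5/8 + 9/64*5/8, 5/8 + 9/64*1/1) = [365/512, 49/64)
  emit 'f', narrow to [5/8, 347/512)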